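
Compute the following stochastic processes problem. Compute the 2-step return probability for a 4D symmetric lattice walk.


P(return in 2 steps) = P(reverse first step) = 1/(2d)
= 1/8
= 0.1250

0.1250


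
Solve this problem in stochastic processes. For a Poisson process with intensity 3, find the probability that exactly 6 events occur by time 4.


P(N(t)=k) = (lambda*t)^k * exp(-lambda*t) / k!
lambda*t = 12
= 12^6 * exp(-12) / 6!
= 2985984 * 6.1442e-06 / 720
= 0.0255

0.0255


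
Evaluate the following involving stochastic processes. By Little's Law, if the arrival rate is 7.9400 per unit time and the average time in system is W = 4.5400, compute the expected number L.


Little's Law: L = lambda * W
= 7.9400 * 4.5400
= 36.0476

36.0476


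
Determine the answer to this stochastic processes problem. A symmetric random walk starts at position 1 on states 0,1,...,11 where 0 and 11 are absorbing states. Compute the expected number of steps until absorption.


For symmetric RW on 0,...,N with absorbing barriers, E(i) = i*(N-i)
E(1) = 1 * 10 = 10

10


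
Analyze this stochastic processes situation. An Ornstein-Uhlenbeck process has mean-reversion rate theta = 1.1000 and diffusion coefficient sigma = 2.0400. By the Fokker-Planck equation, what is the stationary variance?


Stationary variance = sigma^2 / (2*theta)
= 2.0400^2 / (2*1.1000)
= 4.1616 / 2.2000
= 1.8916

1.8916


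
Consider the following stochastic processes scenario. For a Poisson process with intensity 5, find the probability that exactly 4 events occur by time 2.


P(N(t)=k) = (lambda*t)^k * exp(-lambda*t) / k!
lambda*t = 10
= 10^4 * exp(-10) / 4!
= 10000 * 4.5400e-05 / 24
= 0.0189

0.0189


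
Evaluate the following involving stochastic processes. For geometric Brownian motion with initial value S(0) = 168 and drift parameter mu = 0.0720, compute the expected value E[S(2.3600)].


E[S(t)] = S(0) * exp(mu * t)
= 168 * exp(0.0720 * 2.3600)
= 168 * 1.1852
= 199.1153

199.1153


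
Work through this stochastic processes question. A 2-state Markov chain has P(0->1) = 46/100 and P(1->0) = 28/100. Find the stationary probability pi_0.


Stationary distribution: pi_0 = p10/(p01+p10), pi_1 = p01/(p01+p10)
p01 = 0.4600, p10 = 0.2800
pi_0 = 0.3784

0.3784


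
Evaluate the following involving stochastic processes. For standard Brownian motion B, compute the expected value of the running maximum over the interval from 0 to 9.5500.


E(max B(s)) = sqrt(2t/pi)
= sqrt(2*9.5500/pi)
= sqrt(6.0797)
= 2.4657

2.4657


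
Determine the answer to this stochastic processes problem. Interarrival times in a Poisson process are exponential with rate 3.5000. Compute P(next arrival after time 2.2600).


P(X > t) = exp(-lambda * t)
= exp(-3.5000 * 2.2600)
= exp(-7.9100) = 3.6705e-04

3.6705e-04


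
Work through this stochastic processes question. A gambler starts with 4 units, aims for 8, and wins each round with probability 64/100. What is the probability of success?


Gambler's ruin formula:
r = q/p = 0.3600/0.6400 = 0.5625
P(win) = (1 - r^i)/(1 - r^N)
= (1 - 0.5625^4)/(1 - 0.5625^8)
= 0.9090

0.9090


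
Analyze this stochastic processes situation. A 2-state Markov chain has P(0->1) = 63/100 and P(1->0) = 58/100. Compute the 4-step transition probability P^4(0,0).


Computing P^4 by matrix multiplication.
P = [[0.3700, 0.6300], [0.5800, 0.4200]]
After raising P to the power 4:
P^4(0,0) = 0.4804

0.4804


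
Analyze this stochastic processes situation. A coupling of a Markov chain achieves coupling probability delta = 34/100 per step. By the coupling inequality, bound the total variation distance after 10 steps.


TV distance bound <= (1-delta)^n
= (1 - 0.3400)^10
= 0.6600^10
= 0.0157

0.0157


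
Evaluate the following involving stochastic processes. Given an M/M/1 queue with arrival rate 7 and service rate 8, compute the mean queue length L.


rho = 7/8 = 0.8750
L = rho/(1-rho)
= 0.8750/0.1250
= 7.0000

7.0000


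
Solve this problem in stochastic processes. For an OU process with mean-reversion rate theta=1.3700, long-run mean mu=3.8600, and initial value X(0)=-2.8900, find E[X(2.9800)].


E[X(t)] = mu + (X(0) - mu)*exp(-theta*t)
= 3.8600 + (-2.8900 - 3.8600)*exp(-1.3700*2.9800)
= 3.8600 + -6.7500 * 0.0169
= 3.7462

3.7462


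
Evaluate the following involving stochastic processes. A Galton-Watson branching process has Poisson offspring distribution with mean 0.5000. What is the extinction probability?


Since mu = 0.5000 <= 1, extinction probability = 1.

1.0000


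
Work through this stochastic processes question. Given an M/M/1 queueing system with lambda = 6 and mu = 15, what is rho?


rho = lambda/mu
= 6/15
= 0.4000

0.4000


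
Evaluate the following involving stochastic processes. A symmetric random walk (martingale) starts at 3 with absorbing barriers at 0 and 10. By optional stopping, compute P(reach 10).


By optional stopping theorem: E(M at tau) = M(0) = 3
P(hit 10)*10 + P(hit 0)*0 = 3
P(hit 10) = (3 - 0)/(10 - 0) = 3/10 = 0.3000

0.3000


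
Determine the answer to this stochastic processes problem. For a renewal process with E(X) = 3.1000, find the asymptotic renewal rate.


Long-run renewal rate = 1/E(X)
= 1/3.1000
= 0.3226

0.3226


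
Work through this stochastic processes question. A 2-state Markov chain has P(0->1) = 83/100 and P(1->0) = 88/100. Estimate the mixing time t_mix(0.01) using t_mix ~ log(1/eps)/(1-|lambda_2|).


lambda_2 = |1 - p01 - p10| = |1 - 0.8300 - 0.8800| = 0.7100
t_mix ~ log(1/eps)/(1 - |lambda_2|)
= log(100)/(1 - 0.7100) = 4.6052/0.2900
= 15.8799

15.8799


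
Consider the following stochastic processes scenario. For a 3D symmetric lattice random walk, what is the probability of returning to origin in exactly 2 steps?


P(return in 2 steps) = P(reverse first step) = 1/(2d)
= 1/6
= 0.1667

0.1667


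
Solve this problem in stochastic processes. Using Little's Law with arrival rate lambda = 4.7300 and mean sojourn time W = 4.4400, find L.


Little's Law: L = lambda * W
= 4.7300 * 4.4400
= 21.0012

21.0012


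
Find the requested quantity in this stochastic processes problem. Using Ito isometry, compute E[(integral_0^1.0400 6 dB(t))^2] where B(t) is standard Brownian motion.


By Ito isometry: E[(int f dB)^2] = int f^2 dt
= 6^2 * 1.0400
= 36 * 1.0400 = 37.4400

37.4400


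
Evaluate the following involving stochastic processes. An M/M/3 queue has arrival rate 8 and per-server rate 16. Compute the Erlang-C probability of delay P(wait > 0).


a = lambda/mu = 0.5000
rho = a/c = 0.1667
Erlang-C formula applied:
C(c,a) = 0.0152

0.0152


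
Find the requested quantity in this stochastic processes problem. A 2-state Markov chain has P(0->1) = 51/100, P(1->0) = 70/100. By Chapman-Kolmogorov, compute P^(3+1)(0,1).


P^4 = P^3 * P^1
Computing via matrix multiplication of the transition matrix.
Entry (0,1) of P^4 = 0.4207

0.4207


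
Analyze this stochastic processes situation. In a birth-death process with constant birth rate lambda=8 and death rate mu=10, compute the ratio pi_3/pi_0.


For birth-death process, pi_n/pi_0 = (lambda/mu)^n
= (8/10)^3
= 0.5120

0.5120


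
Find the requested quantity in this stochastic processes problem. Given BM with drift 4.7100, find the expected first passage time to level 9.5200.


Expected first passage time = a/mu
= 9.5200/4.7100
= 2.0212

2.0212


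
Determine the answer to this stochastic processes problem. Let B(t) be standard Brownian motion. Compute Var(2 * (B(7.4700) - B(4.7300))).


Var(alpha*(B(t)-B(s))) = alpha^2 * (t-s)
= 2^2 * (7.4700 - 4.7300)
= 4 * 2.7400
= 10.9600

10.9600


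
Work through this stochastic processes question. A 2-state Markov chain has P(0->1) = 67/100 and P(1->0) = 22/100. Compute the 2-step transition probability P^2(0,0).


Computing P^2 by matrix multiplication.
P = [[0.3300, 0.6700], [0.2200, 0.7800]]
After raising P to the power 2:
P^2(0,0) = 0.2563

0.2563


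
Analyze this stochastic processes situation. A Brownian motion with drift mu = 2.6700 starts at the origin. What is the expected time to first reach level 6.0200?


Expected first passage time = a/mu
= 6.0200/2.6700
= 2.2547

2.2547


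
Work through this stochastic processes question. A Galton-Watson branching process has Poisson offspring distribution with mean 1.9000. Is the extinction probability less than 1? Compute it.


Since mu = 1.9000 > 1, extinction prob q < 1.
Solve s = exp(mu*(s-1)) iteratively.
q = 0.2328

0.2328


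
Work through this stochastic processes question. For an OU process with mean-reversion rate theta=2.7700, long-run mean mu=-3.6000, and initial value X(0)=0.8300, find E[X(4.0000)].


E[X(t)] = mu + (X(0) - mu)*exp(-theta*t)
= -3.6000 + (0.8300 - -3.6000)*exp(-2.7700*4.0000)
= -3.6000 + 4.4300 * 1.5418e-05
= -3.5999

-3.5999


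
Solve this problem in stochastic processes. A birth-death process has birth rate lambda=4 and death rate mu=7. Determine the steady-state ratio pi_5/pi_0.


For birth-death process, pi_n/pi_0 = (lambda/mu)^n
= (4/7)^5
= 0.0609

0.0609


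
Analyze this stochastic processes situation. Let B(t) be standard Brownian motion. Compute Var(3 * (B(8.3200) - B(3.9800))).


Var(alpha*(B(t)-B(s))) = alpha^2 * (t-s)
= 3^2 * (8.3200 - 3.9800)
= 9 * 4.3400
= 39.0600

39.0600


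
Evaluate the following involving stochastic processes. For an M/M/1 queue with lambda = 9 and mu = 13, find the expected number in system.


rho = 9/13 = 0.6923
L = rho/(1-rho)
= 0.6923/0.3077
= 2.2500

2.2500


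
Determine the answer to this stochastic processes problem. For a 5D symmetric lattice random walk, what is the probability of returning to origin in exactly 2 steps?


P(return in 2 steps) = P(reverse first step) = 1/(2d)
= 1/10
= 0.1000

0.1000


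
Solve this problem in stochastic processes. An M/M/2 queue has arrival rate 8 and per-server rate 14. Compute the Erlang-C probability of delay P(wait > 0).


a = lambda/mu = 0.5714
rho = a/c = 0.2857
Erlang-C formula applied:
C(c,a) = 0.1270

0.1270


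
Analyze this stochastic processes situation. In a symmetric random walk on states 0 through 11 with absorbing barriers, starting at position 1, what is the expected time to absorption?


For symmetric RW on 0,...,N with absorbing barriers, E(i) = i*(N-i)
E(1) = 1 * 10 = 10

10


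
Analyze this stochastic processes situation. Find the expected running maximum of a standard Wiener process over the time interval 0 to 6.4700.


E(max B(s)) = sqrt(2t/pi)
= sqrt(2*6.4700/pi)
= sqrt(4.1189)
= 2.0295

2.0295


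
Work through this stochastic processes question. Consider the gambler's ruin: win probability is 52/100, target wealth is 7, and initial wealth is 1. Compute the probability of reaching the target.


Gambler's ruin formula:
r = q/p = 0.4800/0.5200 = 0.9231
P(win) = (1 - r^i)/(1 - r^N)
= (1 - 0.9231^1)/(1 - 0.9231^7)
= 0.1793

0.1793


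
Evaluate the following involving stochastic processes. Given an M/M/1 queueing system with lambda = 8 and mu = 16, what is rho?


rho = lambda/mu
= 8/16
= 0.5000

0.5000


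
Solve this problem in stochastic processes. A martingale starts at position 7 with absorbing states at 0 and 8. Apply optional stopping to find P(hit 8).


By optional stopping theorem: E(M at tau) = M(0) = 7
P(hit 8)*8 + P(hit 0)*0 = 7
P(hit 8) = (7 - 0)/(8 - 0) = 7/8 = 0.8750

0.8750


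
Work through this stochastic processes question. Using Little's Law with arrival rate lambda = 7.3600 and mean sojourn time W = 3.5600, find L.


Little's Law: L = lambda * W
= 7.3600 * 3.5600
= 26.2016

26.2016


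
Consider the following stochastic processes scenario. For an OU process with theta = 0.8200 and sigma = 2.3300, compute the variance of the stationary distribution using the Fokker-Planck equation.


Stationary variance = sigma^2 / (2*theta)
= 2.3300^2 / (2*0.8200)
= 5.4289 / 1.6400
= 3.3103

3.3103


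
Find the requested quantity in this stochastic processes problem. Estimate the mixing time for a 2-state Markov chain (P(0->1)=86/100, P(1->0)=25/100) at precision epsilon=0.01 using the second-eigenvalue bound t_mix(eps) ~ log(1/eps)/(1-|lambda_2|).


lambda_2 = |1 - p01 - p10| = |1 - 0.8600 - 0.2500| = 0.1100
t_mix ~ log(1/eps)/(1 - |lambda_2|)
= log(100)/(1 - 0.1100) = 4.6052/0.8900
= 5.1743

5.1743


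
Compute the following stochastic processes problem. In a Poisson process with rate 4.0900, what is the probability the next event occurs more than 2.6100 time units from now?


P(X > t) = exp(-lambda * t)
= exp(-4.0900 * 2.6100)
= exp(-10.6749) = 2.3118e-05

2.3118e-05


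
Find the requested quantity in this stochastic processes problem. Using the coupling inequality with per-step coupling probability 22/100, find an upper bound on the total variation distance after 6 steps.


TV distance bound <= (1-delta)^n
= (1 - 0.2200)^6
= 0.7800^6
= 0.2252

0.2252


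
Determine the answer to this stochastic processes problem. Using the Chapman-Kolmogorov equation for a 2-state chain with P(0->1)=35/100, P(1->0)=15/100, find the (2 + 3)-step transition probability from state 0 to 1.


P^5 = P^2 * P^3
Computing via matrix multiplication of the transition matrix.
Entry (0,1) of P^5 = 0.6781

0.6781


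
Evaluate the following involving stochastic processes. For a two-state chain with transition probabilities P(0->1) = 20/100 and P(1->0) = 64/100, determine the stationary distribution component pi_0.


Stationary distribution: pi_0 = p10/(p01+p10), pi_1 = p01/(p01+p10)
p01 = 0.2000, p10 = 0.6400
pi_0 = 0.7619

0.7619


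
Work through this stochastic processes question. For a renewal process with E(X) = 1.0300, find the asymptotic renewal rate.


Long-run renewal rate = 1/E(X)
= 1/1.0300
= 0.9709

0.9709


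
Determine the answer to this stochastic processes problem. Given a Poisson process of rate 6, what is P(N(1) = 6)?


P(N(t)=k) = (lambda*t)^k * exp(-lambda*t) / k!
lambda*t = 6
= 6^6 * exp(-6) / 6!
= 46656 * 0.0025 / 720
= 0.1606

0.1606


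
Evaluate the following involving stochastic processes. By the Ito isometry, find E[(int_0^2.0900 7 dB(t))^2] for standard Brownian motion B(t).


By Ito isometry: E[(int f dB)^2] = int f^2 dt
= 7^2 * 2.0900
= 49 * 2.0900 = 102.4100

102.4100


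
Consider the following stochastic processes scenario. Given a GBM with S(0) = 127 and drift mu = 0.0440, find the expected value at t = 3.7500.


E[S(t)] = S(0) * exp(mu * t)
= 127 * exp(0.0440 * 3.7500)
= 127 * 1.1794
= 149.7829

149.7829


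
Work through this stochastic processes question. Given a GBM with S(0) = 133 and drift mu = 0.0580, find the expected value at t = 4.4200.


E[S(t)] = S(0) * exp(mu * t)
= 133 * exp(0.0580 * 4.4200)
= 133 * 1.2922
= 171.8650

171.8650


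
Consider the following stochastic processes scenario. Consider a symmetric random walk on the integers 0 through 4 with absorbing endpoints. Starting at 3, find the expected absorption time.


For symmetric RW on 0,...,N with absorbing barriers, E(i) = i*(N-i)
E(3) = 3 * 1 = 3

3


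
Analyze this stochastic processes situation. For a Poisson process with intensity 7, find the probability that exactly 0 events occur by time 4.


P(N(t)=k) = (lambda*t)^k * exp(-lambda*t) / k!
lambda*t = 28
= 28^0 * exp(-28) / 0!
= 1 * 6.9144e-13 / 1
= 6.9144e-13

6.9144e-13


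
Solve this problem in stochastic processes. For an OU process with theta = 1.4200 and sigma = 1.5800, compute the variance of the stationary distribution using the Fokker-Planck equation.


Stationary variance = sigma^2 / (2*theta)
= 1.5800^2 / (2*1.4200)
= 2.4964 / 2.8400
= 0.8790

0.8790


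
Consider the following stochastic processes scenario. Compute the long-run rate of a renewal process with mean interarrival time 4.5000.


Long-run renewal rate = 1/E(X)
= 1/4.5000
= 0.2222

0.2222


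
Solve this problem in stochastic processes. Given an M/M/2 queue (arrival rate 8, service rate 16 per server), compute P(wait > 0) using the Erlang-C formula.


a = lambda/mu = 0.5000
rho = a/c = 0.2500
Erlang-C formula applied:
C(c,a) = 0.1000

0.1000


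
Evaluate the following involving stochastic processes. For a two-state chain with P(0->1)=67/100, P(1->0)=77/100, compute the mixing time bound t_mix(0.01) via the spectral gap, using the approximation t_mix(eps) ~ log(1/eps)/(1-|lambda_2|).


lambda_2 = |1 - p01 - p10| = |1 - 0.6700 - 0.7700| = 0.4400
t_mix ~ log(1/eps)/(1 - |lambda_2|)
= log(100)/(1 - 0.4400) = 4.6052/0.5600
= 8.2235

8.2235


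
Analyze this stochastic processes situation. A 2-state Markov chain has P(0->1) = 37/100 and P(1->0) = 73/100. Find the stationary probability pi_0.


Stationary distribution: pi_0 = p10/(p01+p10), pi_1 = p01/(p01+p10)
p01 = 0.3700, p10 = 0.7300
pi_0 = 0.6636

0.6636


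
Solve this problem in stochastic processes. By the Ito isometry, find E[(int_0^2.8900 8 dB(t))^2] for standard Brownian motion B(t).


By Ito isometry: E[(int f dB)^2] = int f^2 dt
= 8^2 * 2.8900
= 64 * 2.8900 = 184.9600

184.9600


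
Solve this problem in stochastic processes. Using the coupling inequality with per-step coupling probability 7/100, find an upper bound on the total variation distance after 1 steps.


TV distance bound <= (1-delta)^n
= (1 - 0.0700)^1
= 0.9300^1
= 0.9300

0.9300


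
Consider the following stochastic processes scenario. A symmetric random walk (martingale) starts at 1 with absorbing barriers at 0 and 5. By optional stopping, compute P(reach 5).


By optional stopping theorem: E(M at tau) = M(0) = 1
P(hit 5)*5 + P(hit 0)*0 = 1
P(hit 5) = (1 - 0)/(5 - 0) = 1/5 = 0.2000

0.2000


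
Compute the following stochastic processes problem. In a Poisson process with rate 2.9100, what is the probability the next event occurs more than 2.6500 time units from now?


P(X > t) = exp(-lambda * t)
= exp(-2.9100 * 2.6500)
= exp(-7.7115) = 4.4765e-04

4.4765e-04


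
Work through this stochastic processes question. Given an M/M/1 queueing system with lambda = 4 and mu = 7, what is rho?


rho = lambda/mu
= 4/7
= 0.5714

0.5714


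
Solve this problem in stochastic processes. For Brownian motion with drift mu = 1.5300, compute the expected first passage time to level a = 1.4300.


Expected first passage time = a/mu
= 1.4300/1.5300
= 0.9346

0.9346


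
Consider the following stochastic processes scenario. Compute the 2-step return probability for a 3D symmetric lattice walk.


P(return in 2 steps) = P(reverse first step) = 1/(2d)
= 1/6
= 0.1667

0.1667


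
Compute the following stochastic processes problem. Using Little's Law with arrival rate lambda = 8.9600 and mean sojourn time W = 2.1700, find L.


Little's Law: L = lambda * W
= 8.9600 * 2.1700
= 19.4432

19.4432


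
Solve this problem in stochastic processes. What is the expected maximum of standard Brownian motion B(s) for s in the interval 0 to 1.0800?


E(max B(s)) = sqrt(2t/pi)
= sqrt(2*1.0800/pi)
= sqrt(0.6875)
= 0.8292

0.8292


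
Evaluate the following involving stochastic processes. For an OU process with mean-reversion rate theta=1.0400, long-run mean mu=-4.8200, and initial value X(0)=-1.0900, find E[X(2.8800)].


E[X(t)] = mu + (X(0) - mu)*exp(-theta*t)
= -4.8200 + (-1.0900 - -4.8200)*exp(-1.0400*2.8800)
= -4.8200 + 3.7300 * 0.0500
= -4.6334

-4.6334


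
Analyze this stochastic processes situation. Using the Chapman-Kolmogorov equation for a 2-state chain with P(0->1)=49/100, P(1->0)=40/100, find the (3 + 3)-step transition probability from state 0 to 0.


P^6 = P^3 * P^3
Computing via matrix multiplication of the transition matrix.
Entry (0,0) of P^6 = 0.4494

0.4494


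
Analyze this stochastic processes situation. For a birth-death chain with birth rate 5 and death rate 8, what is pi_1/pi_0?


For birth-death process, pi_n/pi_0 = (lambda/mu)^n
= (5/8)^1
= 0.6250

0.6250


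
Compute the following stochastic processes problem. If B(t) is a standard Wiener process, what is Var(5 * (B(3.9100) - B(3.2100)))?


Var(alpha*(B(t)-B(s))) = alpha^2 * (t-s)
= 5^2 * (3.9100 - 3.2100)
= 25 * 0.7000
= 17.5000

17.5000


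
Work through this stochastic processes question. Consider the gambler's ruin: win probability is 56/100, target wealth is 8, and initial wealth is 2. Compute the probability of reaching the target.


Gambler's ruin formula:
r = q/p = 0.4400/0.5600 = 0.7857
P(win) = (1 - r^i)/(1 - r^N)
= (1 - 0.7857^2)/(1 - 0.7857^8)
= 0.4477

0.4477


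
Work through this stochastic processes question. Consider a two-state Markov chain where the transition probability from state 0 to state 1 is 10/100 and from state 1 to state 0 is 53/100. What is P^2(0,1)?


Computing P^2 by matrix multiplication.
P = [[0.9000, 0.1000], [0.5300, 0.4700]]
After raising P to the power 2:
P^2(0,1) = 0.1370

0.1370


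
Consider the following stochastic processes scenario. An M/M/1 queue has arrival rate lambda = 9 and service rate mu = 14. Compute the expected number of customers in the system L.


rho = 9/14 = 0.6429
L = rho/(1-rho)
= 0.6429/0.3571
= 1.8000

1.8000


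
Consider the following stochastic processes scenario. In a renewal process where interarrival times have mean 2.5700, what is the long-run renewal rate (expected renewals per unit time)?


Long-run renewal rate = 1/E(X)
= 1/2.5700
= 0.3891

0.3891


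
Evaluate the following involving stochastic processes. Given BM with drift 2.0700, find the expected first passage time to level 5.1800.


Expected first passage time = a/mu
= 5.1800/2.0700
= 2.5024

2.5024


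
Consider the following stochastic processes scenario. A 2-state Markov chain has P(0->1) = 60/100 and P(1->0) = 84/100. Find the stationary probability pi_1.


Stationary distribution: pi_0 = p10/(p01+p10), pi_1 = p01/(p01+p10)
p01 = 0.6000, p10 = 0.8400
pi_1 = 0.4167

0.4167


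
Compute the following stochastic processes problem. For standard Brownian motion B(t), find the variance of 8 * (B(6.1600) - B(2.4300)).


Var(alpha*(B(t)-B(s))) = alpha^2 * (t-s)
= 8^2 * (6.1600 - 2.4300)
= 64 * 3.7300
= 238.7200

238.7200


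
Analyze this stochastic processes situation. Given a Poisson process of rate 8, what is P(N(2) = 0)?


P(N(t)=k) = (lambda*t)^k * exp(-lambda*t) / k!
lambda*t = 16
= 16^0 * exp(-16) / 0!
= 1 * 1.1254e-07 / 1
= 1.1254e-07

1.1254e-07


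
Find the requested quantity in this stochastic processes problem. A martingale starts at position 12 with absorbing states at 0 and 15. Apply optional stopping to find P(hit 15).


By optional stopping theorem: E(M at tau) = M(0) = 12
P(hit 15)*15 + P(hit 0)*0 = 12
P(hit 15) = (12 - 0)/(15 - 0) = 4/5 = 0.8000

0.8000


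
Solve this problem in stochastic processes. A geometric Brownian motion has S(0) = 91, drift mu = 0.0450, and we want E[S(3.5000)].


E[S(t)] = S(0) * exp(mu * t)
= 91 * exp(0.0450 * 3.5000)
= 91 * 1.1706
= 106.5228

106.5228


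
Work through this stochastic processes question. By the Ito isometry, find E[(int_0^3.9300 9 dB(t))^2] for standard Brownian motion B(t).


By Ito isometry: E[(int f dB)^2] = int f^2 dt
= 9^2 * 3.9300
= 81 * 3.9300 = 318.3300

318.3300


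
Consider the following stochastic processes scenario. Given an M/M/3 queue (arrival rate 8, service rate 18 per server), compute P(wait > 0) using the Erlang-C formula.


a = lambda/mu = 0.4444
rho = a/c = 0.1481
Erlang-C formula applied:
C(c,a) = 0.0110

0.0110


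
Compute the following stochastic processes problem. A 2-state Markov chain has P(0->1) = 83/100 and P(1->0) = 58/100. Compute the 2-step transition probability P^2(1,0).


Computing P^2 by matrix multiplication.
P = [[0.1700, 0.8300], [0.5800, 0.4200]]
After raising P to the power 2:
P^2(1,0) = 0.3422

0.3422


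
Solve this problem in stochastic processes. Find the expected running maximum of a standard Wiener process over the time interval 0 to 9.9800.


E(max B(s)) = sqrt(2t/pi)
= sqrt(2*9.9800/pi)
= sqrt(6.3535)
= 2.5206

2.5206


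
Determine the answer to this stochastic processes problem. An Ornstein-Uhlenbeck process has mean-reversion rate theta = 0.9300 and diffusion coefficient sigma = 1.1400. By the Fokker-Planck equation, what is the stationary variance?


Stationary variance = sigma^2 / (2*theta)
= 1.1400^2 / (2*0.9300)
= 1.2996 / 1.8600
= 0.6987

0.6987


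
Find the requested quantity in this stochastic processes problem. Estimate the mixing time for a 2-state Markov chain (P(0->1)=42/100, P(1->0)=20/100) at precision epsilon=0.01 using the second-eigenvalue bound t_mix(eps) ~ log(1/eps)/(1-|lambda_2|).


lambda_2 = |1 - p01 - p10| = |1 - 0.4200 - 0.2000| = 0.3800
t_mix ~ log(1/eps)/(1 - |lambda_2|)
= log(100)/(1 - 0.3800) = 4.6052/0.6200
= 7.4277

7.4277


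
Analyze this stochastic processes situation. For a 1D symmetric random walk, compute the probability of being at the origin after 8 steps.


P(S(8) = 0) = C(8,4) / 4^4
= 70 / 256
= 0.2734

0.2734


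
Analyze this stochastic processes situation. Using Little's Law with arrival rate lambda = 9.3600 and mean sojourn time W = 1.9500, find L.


Little's Law: L = lambda * W
= 9.3600 * 1.9500
= 18.2520

18.2520


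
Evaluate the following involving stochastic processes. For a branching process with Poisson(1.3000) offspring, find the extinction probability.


Since mu = 1.3000 > 1, extinction prob q < 1.
Solve s = exp(mu*(s-1)) iteratively.
q = 0.5770

0.5770


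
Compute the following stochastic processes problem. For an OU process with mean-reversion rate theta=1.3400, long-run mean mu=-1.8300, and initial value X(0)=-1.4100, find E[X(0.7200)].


E[X(t)] = mu + (X(0) - mu)*exp(-theta*t)
= -1.8300 + (-1.4100 - -1.8300)*exp(-1.3400*0.7200)
= -1.8300 + 0.4200 * 0.3811
= -1.6700

-1.6700


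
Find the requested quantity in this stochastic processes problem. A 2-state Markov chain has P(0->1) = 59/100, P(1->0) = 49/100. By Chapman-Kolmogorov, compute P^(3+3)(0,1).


P^6 = P^3 * P^3
Computing via matrix multiplication of the transition matrix.
Entry (0,1) of P^6 = 0.5463

0.5463


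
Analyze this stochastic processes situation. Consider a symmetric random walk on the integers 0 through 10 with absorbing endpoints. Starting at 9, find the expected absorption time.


For symmetric RW on 0,...,N with absorbing barriers, E(i) = i*(N-i)
E(9) = 9 * 1 = 9

9


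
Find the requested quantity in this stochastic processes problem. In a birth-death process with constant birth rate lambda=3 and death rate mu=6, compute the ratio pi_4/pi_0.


For birth-death process, pi_n/pi_0 = (lambda/mu)^n
= (3/6)^4
= 0.0625

0.0625


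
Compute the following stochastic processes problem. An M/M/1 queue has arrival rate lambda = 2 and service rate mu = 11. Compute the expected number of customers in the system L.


rho = 2/11 = 0.1818
L = rho/(1-rho)
= 0.1818/0.8182
= 0.2222

0.2222


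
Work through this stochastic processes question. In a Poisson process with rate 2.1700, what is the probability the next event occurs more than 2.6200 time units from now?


P(X > t) = exp(-lambda * t)
= exp(-2.1700 * 2.6200)
= exp(-5.6854) = 0.0034

0.0034


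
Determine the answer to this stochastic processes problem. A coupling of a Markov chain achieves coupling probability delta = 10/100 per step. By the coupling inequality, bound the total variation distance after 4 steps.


TV distance bound <= (1-delta)^n
= (1 - 0.1000)^4
= 0.9000^4
= 0.6561

0.6561


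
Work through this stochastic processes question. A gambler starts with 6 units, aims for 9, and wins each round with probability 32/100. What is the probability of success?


Gambler's ruin formula:
r = q/p = 0.6800/0.3200 = 2.1250
P(win) = (1 - r^i)/(1 - r^N)
= (1 - 2.1250^6)/(1 - 2.1250^9)
= 0.1032

0.1032


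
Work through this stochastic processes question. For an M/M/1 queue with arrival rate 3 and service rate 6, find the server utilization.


rho = lambda/mu
= 3/6
= 0.5000

0.5000


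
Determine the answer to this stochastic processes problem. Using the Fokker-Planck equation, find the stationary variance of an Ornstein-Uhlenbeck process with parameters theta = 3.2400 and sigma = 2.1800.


Stationary variance = sigma^2 / (2*theta)
= 2.1800^2 / (2*3.2400)
= 4.7524 / 6.4800
= 0.7334

0.7334


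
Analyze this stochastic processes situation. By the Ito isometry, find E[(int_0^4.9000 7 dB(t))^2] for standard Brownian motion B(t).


By Ito isometry: E[(int f dB)^2] = int f^2 dt
= 7^2 * 4.9000
= 49 * 4.9000 = 240.1000

240.1000


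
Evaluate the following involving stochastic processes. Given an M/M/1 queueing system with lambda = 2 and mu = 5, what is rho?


rho = lambda/mu
= 2/5
= 0.4000

0.4000


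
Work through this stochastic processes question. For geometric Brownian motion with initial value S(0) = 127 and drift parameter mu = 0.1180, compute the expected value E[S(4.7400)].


E[S(t)] = S(0) * exp(mu * t)
= 127 * exp(0.1180 * 4.7400)
= 127 * 1.7495
= 222.1843

222.1843


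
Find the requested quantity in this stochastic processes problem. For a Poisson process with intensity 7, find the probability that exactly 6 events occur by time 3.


P(N(t)=k) = (lambda*t)^k * exp(-lambda*t) / k!
lambda*t = 21
= 21^6 * exp(-21) / 6!
= 85766121 * 7.5826e-10 / 720
= 9.0323e-05

9.0323e-05


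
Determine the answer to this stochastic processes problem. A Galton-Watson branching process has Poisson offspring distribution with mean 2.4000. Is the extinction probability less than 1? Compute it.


Since mu = 2.4000 > 1, extinction prob q < 1.
Solve s = exp(mu*(s-1)) iteratively.
q = 0.1214

0.1214


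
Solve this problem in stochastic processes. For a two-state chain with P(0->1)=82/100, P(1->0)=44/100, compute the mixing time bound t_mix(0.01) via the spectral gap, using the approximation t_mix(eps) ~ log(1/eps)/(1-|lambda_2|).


lambda_2 = |1 - p01 - p10| = |1 - 0.8200 - 0.4400| = 0.2600
t_mix ~ log(1/eps)/(1 - |lambda_2|)
= log(100)/(1 - 0.2600) = 4.6052/0.7400
= 6.2232

6.2232


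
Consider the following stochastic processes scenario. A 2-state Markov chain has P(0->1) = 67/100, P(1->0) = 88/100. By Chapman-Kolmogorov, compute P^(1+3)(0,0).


P^4 = P^1 * P^3
Computing via matrix multiplication of the transition matrix.
Entry (0,0) of P^4 = 0.6073

0.6073


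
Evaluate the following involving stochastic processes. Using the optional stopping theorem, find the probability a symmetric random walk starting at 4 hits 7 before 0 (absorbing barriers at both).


By optional stopping theorem: E(M at tau) = M(0) = 4
P(hit 7)*7 + P(hit 0)*0 = 4
P(hit 7) = (4 - 0)/(7 - 0) = 4/7 = 0.5714

0.5714


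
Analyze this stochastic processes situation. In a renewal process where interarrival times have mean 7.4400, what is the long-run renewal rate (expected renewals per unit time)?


Long-run renewal rate = 1/E(X)
= 1/7.4400
= 0.1344

0.1344


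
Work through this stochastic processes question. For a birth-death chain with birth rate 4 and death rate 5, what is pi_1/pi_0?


For birth-death process, pi_n/pi_0 = (lambda/mu)^n
= (4/5)^1
= 0.8000

0.8000


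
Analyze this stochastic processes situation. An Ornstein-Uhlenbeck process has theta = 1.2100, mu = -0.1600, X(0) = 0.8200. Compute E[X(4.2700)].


E[X(t)] = mu + (X(0) - mu)*exp(-theta*t)
= -0.1600 + (0.8200 - -0.1600)*exp(-1.2100*4.2700)
= -0.1600 + 0.9800 * 0.0057
= -0.1544

-0.1544


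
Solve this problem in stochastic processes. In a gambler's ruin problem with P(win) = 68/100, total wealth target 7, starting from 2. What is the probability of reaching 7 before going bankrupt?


Gambler's ruin formula:
r = q/p = 0.3200/0.6800 = 0.4706
P(win) = (1 - r^i)/(1 - r^N)
= (1 - 0.4706^2)/(1 - 0.4706^7)
= 0.7825

0.7825


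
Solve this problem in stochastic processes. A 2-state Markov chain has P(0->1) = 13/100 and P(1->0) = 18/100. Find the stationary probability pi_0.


Stationary distribution: pi_0 = p10/(p01+p10), pi_1 = p01/(p01+p10)
p01 = 0.1300, p10 = 0.1800
pi_0 = 0.5806

0.5806


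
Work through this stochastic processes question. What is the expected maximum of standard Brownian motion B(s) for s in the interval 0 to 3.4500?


E(max B(s)) = sqrt(2t/pi)
= sqrt(2*3.4500/pi)
= sqrt(2.1963)
= 1.4820

1.4820


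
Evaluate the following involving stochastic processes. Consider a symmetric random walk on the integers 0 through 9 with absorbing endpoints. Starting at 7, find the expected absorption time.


For symmetric RW on 0,...,N with absorbing barriers, E(i) = i*(N-i)
E(7) = 7 * 2 = 14

14


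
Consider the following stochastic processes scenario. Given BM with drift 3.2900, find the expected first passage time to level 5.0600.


Expected first passage time = a/mu
= 5.0600/3.2900
= 1.5380

1.5380


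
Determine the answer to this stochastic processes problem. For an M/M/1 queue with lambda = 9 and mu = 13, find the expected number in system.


rho = 9/13 = 0.6923
L = rho/(1-rho)
= 0.6923/0.3077
= 2.2500

2.2500


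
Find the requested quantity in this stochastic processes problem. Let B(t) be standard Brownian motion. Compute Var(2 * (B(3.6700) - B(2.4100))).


Var(alpha*(B(t)-B(s))) = alpha^2 * (t-s)
= 2^2 * (3.6700 - 2.4100)
= 4 * 1.2600
= 5.0400

5.0400


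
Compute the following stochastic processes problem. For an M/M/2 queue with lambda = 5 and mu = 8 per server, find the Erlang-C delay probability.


a = lambda/mu = 0.6250
rho = a/c = 0.3125
Erlang-C formula applied:
C(c,a) = 0.1488

0.1488


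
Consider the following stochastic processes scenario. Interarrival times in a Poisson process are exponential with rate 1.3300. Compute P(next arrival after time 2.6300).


P(X > t) = exp(-lambda * t)
= exp(-1.3300 * 2.6300)
= exp(-3.4979) = 0.0303

0.0303


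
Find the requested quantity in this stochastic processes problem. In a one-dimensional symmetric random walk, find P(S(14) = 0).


P(S(14) = 0) = C(14,7) / 4^7
= 3432 / 16384
= 0.2095

0.2095


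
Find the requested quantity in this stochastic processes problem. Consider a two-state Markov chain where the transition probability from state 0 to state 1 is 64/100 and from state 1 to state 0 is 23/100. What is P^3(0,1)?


Computing P^3 by matrix multiplication.
P = [[0.3600, 0.6400], [0.2300, 0.7700]]
After raising P to the power 3:
P^3(0,1) = 0.7340

0.7340


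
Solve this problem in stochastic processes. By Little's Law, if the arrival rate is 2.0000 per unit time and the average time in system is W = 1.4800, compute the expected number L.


Little's Law: L = lambda * W
= 2.0000 * 1.4800
= 2.9600

2.9600


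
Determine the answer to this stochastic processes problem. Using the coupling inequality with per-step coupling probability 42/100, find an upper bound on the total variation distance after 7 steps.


TV distance bound <= (1-delta)^n
= (1 - 0.4200)^7
= 0.5800^7
= 0.0221

0.0221


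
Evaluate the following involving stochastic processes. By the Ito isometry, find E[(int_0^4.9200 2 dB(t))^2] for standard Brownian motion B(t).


By Ito isometry: E[(int f dB)^2] = int f^2 dt
= 2^2 * 4.9200
= 4 * 4.9200 = 19.6800

19.6800


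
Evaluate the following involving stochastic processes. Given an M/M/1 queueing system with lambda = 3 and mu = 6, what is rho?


rho = lambda/mu
= 3/6
= 0.5000

0.5000


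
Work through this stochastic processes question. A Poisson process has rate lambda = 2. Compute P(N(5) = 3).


P(N(t)=k) = (lambda*t)^k * exp(-lambda*t) / k!
lambda*t = 10
= 10^3 * exp(-10) / 3!
= 1000 * 4.5400e-05 / 6
= 0.0076

0.0076


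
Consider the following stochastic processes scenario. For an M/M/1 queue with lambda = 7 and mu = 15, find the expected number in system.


rho = 7/15 = 0.4667
L = rho/(1-rho)
= 0.4667/0.5333
= 0.8750

0.8750


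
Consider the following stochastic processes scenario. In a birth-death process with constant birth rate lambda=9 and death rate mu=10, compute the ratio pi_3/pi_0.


For birth-death process, pi_n/pi_0 = (lambda/mu)^n
= (9/10)^3
= 0.7290

0.7290


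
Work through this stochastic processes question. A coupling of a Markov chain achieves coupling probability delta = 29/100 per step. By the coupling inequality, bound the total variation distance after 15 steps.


TV distance bound <= (1-delta)^n
= (1 - 0.2900)^15
= 0.7100^15
= 0.0059

0.0059


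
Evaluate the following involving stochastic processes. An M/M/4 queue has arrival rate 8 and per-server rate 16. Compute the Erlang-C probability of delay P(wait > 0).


a = lambda/mu = 0.5000
rho = a/c = 0.1250
Erlang-C formula applied:
C(c,a) = 0.0018

0.0018


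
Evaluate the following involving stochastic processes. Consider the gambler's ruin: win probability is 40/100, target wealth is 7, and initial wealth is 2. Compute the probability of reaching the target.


Gambler's ruin formula:
r = q/p = 0.6000/0.4000 = 1.5000
P(win) = (1 - r^i)/(1 - r^N)
= (1 - 1.5000^2)/(1 - 1.5000^7)
= 0.0777

0.0777


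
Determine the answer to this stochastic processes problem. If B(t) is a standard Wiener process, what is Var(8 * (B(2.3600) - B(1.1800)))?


Var(alpha*(B(t)-B(s))) = alpha^2 * (t-s)
= 8^2 * (2.3600 - 1.1800)
= 64 * 1.1800
= 75.5200

75.5200


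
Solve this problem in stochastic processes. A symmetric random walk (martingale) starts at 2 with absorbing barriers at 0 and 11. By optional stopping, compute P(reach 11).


By optional stopping theorem: E(M at tau) = M(0) = 2
P(hit 11)*11 + P(hit 0)*0 = 2
P(hit 11) = (2 - 0)/(11 - 0) = 2/11 = 0.1818

0.1818


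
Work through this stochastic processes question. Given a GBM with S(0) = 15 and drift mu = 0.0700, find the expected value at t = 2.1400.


E[S(t)] = S(0) * exp(mu * t)
= 15 * exp(0.0700 * 2.1400)
= 15 * 1.1616
= 17.4240

17.4240


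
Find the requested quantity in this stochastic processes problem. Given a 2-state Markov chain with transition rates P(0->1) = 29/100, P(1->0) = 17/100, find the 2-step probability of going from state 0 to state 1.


Computing P^2 by matrix multiplication.
P = [[0.7100, 0.2900], [0.1700, 0.8300]]
After raising P to the power 2:
P^2(0,1) = 0.4466

0.4466


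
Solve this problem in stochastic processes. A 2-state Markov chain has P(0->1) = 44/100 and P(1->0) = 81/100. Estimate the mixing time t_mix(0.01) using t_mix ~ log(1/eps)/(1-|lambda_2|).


lambda_2 = |1 - p01 - p10| = |1 - 0.4400 - 0.8100| = 0.2500
t_mix ~ log(1/eps)/(1 - |lambda_2|)
= log(100)/(1 - 0.2500) = 4.6052/0.7500
= 6.1402

6.1402


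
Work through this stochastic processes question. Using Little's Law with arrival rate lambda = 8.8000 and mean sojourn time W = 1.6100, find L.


Little's Law: L = lambda * W
= 8.8000 * 1.6100
= 14.1680

14.1680


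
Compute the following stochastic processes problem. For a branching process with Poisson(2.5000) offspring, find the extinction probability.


Since mu = 2.5000 > 1, extinction prob q < 1.
Solve s = exp(mu*(s-1)) iteratively.
q = 0.1074

0.1074


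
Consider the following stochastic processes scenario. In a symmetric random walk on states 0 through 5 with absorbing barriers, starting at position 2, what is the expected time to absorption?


For symmetric RW on 0,...,N with absorbing barriers, E(i) = i*(N-i)
E(2) = 2 * 3 = 6

6


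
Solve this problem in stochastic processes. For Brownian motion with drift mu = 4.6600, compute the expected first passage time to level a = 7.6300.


Expected first passage time = a/mu
= 7.6300/4.6600
= 1.6373

1.6373


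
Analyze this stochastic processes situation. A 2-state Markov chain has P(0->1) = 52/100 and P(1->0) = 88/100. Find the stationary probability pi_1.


Stationary distribution: pi_0 = p10/(p01+p10), pi_1 = p01/(p01+p10)
p01 = 0.5200, p10 = 0.8800
pi_1 = 0.3714

0.3714
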